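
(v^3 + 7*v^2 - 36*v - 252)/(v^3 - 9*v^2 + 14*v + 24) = (v^2 + 13*v + 42)/(v^2 - 3*v - 4)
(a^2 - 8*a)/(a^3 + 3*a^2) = (a - 8)/(a*(a + 3))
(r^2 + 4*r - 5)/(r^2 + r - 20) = (r - 1)/(r - 4)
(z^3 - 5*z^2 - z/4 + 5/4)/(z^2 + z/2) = z - 11/2 + 5/(2*z)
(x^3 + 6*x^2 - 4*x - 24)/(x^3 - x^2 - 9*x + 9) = (x^3 + 6*x^2 - 4*x - 24)/(x^3 - x^2 - 9*x + 9)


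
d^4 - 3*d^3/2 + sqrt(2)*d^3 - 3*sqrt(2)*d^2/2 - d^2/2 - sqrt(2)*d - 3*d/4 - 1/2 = (d - 2)*(d + 1/2)*(d + sqrt(2)/2)^2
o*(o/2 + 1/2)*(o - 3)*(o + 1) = o^4/2 - o^3/2 - 5*o^2/2 - 3*o/2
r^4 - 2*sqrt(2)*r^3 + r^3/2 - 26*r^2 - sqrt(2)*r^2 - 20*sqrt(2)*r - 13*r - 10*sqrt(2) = (r + 1/2)*(r - 5*sqrt(2))*(r + sqrt(2))*(r + 2*sqrt(2))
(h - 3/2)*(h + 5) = h^2 + 7*h/2 - 15/2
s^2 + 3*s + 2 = (s + 1)*(s + 2)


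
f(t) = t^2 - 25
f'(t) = 2*t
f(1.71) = -22.08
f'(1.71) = 3.42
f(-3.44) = -13.17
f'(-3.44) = -6.88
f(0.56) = -24.69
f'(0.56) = 1.12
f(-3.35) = -13.78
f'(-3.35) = -6.70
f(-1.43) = -22.96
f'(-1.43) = -2.86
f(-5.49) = 5.14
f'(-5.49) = -10.98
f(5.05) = 0.50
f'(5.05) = 10.10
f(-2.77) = -17.33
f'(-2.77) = -5.54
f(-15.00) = 200.00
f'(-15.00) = -30.00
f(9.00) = 56.00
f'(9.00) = 18.00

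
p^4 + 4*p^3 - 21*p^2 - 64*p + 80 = (p - 4)*(p - 1)*(p + 4)*(p + 5)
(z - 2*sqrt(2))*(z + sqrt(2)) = z^2 - sqrt(2)*z - 4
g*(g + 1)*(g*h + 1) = g^3*h + g^2*h + g^2 + g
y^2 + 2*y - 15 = (y - 3)*(y + 5)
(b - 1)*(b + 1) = b^2 - 1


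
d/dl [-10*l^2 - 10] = -20*l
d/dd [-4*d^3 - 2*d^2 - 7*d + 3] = -12*d^2 - 4*d - 7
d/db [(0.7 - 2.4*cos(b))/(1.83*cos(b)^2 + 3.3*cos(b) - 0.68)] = (-4.392*cos(b)^2 + 2.562*cos(b) + 0.677999999999999)*sin(b)/(3.3489*cos(b)^4 + 12.078*cos(b)^3 + 8.4012*cos(b)^2 - 4.488*cos(b) + 0.4624)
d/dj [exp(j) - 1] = exp(j)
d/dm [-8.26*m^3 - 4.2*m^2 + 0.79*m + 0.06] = -24.78*m^2 - 8.4*m + 0.79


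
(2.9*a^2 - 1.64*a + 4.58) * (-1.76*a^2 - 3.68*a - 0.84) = -5.104*a^4 - 7.7856*a^3 - 4.4616*a^2 - 15.4768*a - 3.8472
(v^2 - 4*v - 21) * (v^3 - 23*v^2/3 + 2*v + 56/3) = v^5 - 35*v^4/3 + 35*v^3/3 + 515*v^2/3 - 350*v/3 - 392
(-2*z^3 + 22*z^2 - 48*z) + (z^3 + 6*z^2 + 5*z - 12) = -z^3 + 28*z^2 - 43*z - 12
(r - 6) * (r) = r^2 - 6*r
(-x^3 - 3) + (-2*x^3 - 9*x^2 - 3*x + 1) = -3*x^3 - 9*x^2 - 3*x - 2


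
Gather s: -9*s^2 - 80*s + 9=-9*s^2 - 80*s + 9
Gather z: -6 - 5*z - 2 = -5*z - 8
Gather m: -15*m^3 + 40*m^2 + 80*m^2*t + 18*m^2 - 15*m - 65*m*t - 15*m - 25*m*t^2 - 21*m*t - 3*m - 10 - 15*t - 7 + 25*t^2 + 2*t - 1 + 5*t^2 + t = -15*m^3 + m^2*(80*t + 58) + m*(-25*t^2 - 86*t - 33) + 30*t^2 - 12*t - 18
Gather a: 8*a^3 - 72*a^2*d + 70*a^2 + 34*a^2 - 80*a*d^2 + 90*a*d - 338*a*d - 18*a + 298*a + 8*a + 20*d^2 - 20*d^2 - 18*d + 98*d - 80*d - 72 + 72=8*a^3 + a^2*(104 - 72*d) + a*(-80*d^2 - 248*d + 288)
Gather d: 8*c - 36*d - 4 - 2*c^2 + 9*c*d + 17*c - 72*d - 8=-2*c^2 + 25*c + d*(9*c - 108) - 12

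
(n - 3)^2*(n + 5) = n^3 - n^2 - 21*n + 45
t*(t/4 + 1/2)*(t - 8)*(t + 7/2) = t^4/4 - 5*t^3/8 - 37*t^2/4 - 14*t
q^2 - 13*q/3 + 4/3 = (q - 4)*(q - 1/3)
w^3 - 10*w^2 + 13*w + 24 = (w - 8)*(w - 3)*(w + 1)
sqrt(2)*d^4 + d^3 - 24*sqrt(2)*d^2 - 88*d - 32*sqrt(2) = (d - 4*sqrt(2))*(d + 2*sqrt(2))^2*(sqrt(2)*d + 1)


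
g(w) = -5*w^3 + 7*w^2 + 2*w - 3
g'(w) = -15*w^2 + 14*w + 2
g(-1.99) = 60.14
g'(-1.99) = -85.26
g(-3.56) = 304.19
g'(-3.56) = -237.94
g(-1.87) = 50.43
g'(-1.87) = -76.63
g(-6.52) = 1667.37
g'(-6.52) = -726.94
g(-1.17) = 12.25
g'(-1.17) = -34.91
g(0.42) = -1.30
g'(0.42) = 5.23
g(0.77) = 0.41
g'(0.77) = 3.89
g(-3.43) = 274.26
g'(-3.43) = -222.49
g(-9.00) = 4191.00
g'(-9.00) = -1339.00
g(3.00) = -69.00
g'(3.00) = -91.00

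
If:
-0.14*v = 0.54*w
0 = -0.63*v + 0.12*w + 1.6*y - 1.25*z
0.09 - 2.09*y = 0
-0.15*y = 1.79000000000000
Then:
No Solution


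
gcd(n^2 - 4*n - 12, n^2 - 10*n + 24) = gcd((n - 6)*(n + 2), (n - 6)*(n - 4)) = n - 6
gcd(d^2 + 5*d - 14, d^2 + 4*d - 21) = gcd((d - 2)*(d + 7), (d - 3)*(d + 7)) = d + 7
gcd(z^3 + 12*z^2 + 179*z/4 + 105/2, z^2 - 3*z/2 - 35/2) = z + 7/2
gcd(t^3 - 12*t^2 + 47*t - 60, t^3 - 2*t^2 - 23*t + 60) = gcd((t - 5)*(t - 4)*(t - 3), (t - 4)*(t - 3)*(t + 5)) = t^2 - 7*t + 12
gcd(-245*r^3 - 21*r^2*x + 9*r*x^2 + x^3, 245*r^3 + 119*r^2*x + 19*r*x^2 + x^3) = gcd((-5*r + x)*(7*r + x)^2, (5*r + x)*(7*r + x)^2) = 49*r^2 + 14*r*x + x^2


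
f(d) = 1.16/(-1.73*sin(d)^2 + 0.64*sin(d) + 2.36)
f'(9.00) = -0.15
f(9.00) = 0.50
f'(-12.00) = 0.24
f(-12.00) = 0.53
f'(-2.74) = 0.62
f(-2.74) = 0.63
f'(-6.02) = 0.05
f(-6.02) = 0.48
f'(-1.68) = 2500.51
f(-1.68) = 80.77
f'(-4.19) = -0.52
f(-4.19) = 0.72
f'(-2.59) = 1.01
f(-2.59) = 0.75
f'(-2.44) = 1.69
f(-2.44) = 0.95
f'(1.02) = 0.52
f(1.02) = 0.70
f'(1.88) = -0.48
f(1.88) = 0.83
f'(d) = 1.16*(3.46*sin(d)*cos(d) - 0.64*cos(d))/(-1.73*sin(d)^2 + 0.64*sin(d) + 2.36)^2 = (4.0136*sin(d) - 0.7424)*cos(d)/(-1.73*sin(d)^2 + 0.64*sin(d) + 2.36)^2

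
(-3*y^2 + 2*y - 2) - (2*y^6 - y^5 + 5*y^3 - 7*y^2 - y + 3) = -2*y^6 + y^5 - 5*y^3 + 4*y^2 + 3*y - 5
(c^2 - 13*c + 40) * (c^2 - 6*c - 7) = c^4 - 19*c^3 + 111*c^2 - 149*c - 280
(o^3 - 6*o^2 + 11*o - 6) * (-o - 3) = -o^4 + 3*o^3 + 7*o^2 - 27*o + 18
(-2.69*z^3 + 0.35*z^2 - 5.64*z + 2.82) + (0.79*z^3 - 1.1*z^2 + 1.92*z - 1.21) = -1.9*z^3 - 0.75*z^2 - 3.72*z + 1.61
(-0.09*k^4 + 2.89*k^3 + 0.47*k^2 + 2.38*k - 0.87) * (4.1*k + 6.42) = -0.369*k^5 + 11.2712*k^4 + 20.4808*k^3 + 12.7754*k^2 + 11.7126*k - 5.5854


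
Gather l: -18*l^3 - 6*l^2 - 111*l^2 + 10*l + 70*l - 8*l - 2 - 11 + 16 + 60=-18*l^3 - 117*l^2 + 72*l + 63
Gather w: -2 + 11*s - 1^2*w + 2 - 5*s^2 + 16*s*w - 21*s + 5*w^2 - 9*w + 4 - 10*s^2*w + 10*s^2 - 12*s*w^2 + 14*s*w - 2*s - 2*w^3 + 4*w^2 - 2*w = 5*s^2 - 12*s - 2*w^3 + w^2*(9 - 12*s) + w*(-10*s^2 + 30*s - 12) + 4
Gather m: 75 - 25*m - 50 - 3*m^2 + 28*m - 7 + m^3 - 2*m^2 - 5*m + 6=m^3 - 5*m^2 - 2*m + 24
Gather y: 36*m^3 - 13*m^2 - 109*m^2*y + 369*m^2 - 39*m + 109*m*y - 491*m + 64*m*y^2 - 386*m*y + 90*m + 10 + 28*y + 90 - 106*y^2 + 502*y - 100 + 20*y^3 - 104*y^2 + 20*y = 36*m^3 + 356*m^2 - 440*m + 20*y^3 + y^2*(64*m - 210) + y*(-109*m^2 - 277*m + 550)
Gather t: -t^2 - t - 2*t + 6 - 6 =-t^2 - 3*t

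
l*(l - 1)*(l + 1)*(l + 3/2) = l^4 + 3*l^3/2 - l^2 - 3*l/2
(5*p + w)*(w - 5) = 5*p*w - 25*p + w^2 - 5*w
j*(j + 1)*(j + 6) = j^3 + 7*j^2 + 6*j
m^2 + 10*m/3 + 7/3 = (m + 1)*(m + 7/3)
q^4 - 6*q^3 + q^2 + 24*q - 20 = (q - 5)*(q - 2)*(q - 1)*(q + 2)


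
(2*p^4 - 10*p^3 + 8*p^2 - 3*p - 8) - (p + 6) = 2*p^4 - 10*p^3 + 8*p^2 - 4*p - 14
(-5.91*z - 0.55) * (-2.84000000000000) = 16.7844*z + 1.562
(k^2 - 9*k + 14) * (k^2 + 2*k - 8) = k^4 - 7*k^3 - 12*k^2 + 100*k - 112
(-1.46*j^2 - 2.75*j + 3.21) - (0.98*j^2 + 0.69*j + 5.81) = -2.44*j^2 - 3.44*j - 2.6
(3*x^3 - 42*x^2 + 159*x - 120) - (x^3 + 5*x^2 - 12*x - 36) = 2*x^3 - 47*x^2 + 171*x - 84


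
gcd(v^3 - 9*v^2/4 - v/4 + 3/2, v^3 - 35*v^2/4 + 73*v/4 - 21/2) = v - 1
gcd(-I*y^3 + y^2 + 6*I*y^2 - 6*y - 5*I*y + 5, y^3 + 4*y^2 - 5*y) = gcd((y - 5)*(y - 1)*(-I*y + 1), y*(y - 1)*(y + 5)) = y - 1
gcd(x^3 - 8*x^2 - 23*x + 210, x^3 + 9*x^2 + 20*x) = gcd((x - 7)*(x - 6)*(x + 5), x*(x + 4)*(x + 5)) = x + 5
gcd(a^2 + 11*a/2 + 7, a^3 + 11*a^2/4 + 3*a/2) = a + 2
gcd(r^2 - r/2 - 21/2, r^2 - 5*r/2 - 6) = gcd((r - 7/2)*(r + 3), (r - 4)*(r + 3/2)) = 1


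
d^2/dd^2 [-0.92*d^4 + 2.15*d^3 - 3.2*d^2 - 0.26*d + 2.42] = -11.04*d^2 + 12.9*d - 6.4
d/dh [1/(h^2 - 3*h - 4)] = (3 - 2*h)/(-h^2 + 3*h + 4)^2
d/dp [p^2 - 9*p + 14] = 2*p - 9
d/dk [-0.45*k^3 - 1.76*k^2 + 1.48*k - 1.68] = -1.35*k^2 - 3.52*k + 1.48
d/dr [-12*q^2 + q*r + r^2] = q + 2*r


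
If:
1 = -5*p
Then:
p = -1/5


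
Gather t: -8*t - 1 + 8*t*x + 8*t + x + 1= 8*t*x + x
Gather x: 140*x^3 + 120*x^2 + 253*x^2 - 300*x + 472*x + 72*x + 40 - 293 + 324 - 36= 140*x^3 + 373*x^2 + 244*x + 35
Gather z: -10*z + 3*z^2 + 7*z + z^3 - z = z^3 + 3*z^2 - 4*z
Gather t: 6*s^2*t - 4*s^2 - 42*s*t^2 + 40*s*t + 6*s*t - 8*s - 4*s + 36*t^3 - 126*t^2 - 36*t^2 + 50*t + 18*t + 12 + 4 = -4*s^2 - 12*s + 36*t^3 + t^2*(-42*s - 162) + t*(6*s^2 + 46*s + 68) + 16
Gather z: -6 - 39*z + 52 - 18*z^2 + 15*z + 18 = -18*z^2 - 24*z + 64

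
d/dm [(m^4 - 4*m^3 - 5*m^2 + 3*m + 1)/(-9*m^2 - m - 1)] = (-18*m^5 + 33*m^4 + 4*m^3 + 44*m^2 + 28*m - 2)/(81*m^4 + 18*m^3 + 19*m^2 + 2*m + 1)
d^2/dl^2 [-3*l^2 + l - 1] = -6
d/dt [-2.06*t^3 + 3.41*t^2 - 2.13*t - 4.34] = -6.18*t^2 + 6.82*t - 2.13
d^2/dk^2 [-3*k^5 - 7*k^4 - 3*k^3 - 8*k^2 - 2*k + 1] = -60*k^3 - 84*k^2 - 18*k - 16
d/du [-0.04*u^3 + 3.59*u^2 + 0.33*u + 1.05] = -0.12*u^2 + 7.18*u + 0.33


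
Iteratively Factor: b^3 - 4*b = (b + 2)*(b^2 - 2*b) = b*(b + 2)*(b - 2)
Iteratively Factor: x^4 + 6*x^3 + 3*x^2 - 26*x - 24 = (x + 3)*(x^3 + 3*x^2 - 6*x - 8) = (x - 2)*(x + 3)*(x^2 + 5*x + 4) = (x - 2)*(x + 3)*(x + 4)*(x + 1)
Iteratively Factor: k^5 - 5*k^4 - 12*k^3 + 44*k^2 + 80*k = (k - 4)*(k^4 - k^3 - 16*k^2 - 20*k) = (k - 4)*(k + 2)*(k^3 - 3*k^2 - 10*k) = k*(k - 4)*(k + 2)*(k^2 - 3*k - 10) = k*(k - 4)*(k + 2)^2*(k - 5)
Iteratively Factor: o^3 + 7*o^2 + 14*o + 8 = (o + 4)*(o^2 + 3*o + 2) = (o + 2)*(o + 4)*(o + 1)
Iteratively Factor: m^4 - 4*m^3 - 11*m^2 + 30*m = (m)*(m^3 - 4*m^2 - 11*m + 30) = m*(m - 5)*(m^2 + m - 6) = m*(m - 5)*(m + 3)*(m - 2)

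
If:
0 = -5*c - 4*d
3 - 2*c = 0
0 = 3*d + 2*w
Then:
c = 3/2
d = -15/8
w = 45/16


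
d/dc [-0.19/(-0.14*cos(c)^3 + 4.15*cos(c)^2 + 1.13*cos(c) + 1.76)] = (0.0798*cos(c)^2 - 1.577*cos(c) - 0.2147)*sin(c)/(-0.14*cos(c)^3 + 4.15*cos(c)^2 + 1.13*cos(c) + 1.76)^2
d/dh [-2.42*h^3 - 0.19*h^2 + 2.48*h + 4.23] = -7.26*h^2 - 0.38*h + 2.48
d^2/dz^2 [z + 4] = 0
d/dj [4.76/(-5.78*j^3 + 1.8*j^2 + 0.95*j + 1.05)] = (82.5384*j^2 - 17.136*j - 4.522)/(-5.78*j^3 + 1.8*j^2 + 0.95*j + 1.05)^2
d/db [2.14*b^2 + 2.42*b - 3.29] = 4.28*b + 2.42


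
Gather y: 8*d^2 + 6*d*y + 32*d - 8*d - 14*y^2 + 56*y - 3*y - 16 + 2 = 8*d^2 + 24*d - 14*y^2 + y*(6*d + 53) - 14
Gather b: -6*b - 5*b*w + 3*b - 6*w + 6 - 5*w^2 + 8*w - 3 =b*(-5*w - 3) - 5*w^2 + 2*w + 3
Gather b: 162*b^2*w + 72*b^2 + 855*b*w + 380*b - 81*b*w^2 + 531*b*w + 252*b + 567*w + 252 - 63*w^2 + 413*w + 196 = b^2*(162*w + 72) + b*(-81*w^2 + 1386*w + 632) - 63*w^2 + 980*w + 448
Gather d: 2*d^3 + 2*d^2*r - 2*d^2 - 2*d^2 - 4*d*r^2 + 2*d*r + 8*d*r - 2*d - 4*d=2*d^3 + d^2*(2*r - 4) + d*(-4*r^2 + 10*r - 6)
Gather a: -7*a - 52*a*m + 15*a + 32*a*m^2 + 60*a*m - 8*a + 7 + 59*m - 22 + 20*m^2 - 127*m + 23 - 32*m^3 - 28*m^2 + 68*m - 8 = a*(32*m^2 + 8*m) - 32*m^3 - 8*m^2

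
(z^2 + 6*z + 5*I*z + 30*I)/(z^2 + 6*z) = (z + 5*I)/z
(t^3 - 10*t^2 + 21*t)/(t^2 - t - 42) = t*(t - 3)/(t + 6)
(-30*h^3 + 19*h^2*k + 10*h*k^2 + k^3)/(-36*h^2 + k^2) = (5*h^2 - 4*h*k - k^2)/(6*h - k)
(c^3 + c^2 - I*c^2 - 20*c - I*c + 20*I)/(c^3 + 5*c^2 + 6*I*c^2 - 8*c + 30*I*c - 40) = (c^2 - c*(4 + I) + 4*I)/(c^2 + 6*I*c - 8)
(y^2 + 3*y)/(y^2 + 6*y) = (y + 3)/(y + 6)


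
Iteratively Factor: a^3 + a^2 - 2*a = (a - 1)*(a^2 + 2*a) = (a - 1)*(a + 2)*(a)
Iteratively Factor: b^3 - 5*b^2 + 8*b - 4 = (b - 1)*(b^2 - 4*b + 4) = (b - 2)*(b - 1)*(b - 2)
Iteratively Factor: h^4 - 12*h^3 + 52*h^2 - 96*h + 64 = (h - 2)*(h^3 - 10*h^2 + 32*h - 32) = (h - 4)*(h - 2)*(h^2 - 6*h + 8) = (h - 4)*(h - 2)^2*(h - 4)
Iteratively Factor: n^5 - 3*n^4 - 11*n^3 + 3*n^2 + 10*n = (n + 1)*(n^4 - 4*n^3 - 7*n^2 + 10*n) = (n - 1)*(n + 1)*(n^3 - 3*n^2 - 10*n) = (n - 1)*(n + 1)*(n + 2)*(n^2 - 5*n) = (n - 5)*(n - 1)*(n + 1)*(n + 2)*(n)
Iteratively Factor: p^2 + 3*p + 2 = (p + 1)*(p + 2)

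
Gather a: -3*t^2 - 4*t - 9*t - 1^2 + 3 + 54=-3*t^2 - 13*t + 56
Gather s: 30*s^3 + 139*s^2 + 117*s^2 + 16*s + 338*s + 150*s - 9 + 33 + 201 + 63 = 30*s^3 + 256*s^2 + 504*s + 288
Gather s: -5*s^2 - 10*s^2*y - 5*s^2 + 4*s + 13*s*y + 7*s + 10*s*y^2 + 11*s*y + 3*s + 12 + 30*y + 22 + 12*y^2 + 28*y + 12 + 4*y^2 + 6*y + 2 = s^2*(-10*y - 10) + s*(10*y^2 + 24*y + 14) + 16*y^2 + 64*y + 48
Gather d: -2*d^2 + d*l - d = -2*d^2 + d*(l - 1)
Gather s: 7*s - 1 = 7*s - 1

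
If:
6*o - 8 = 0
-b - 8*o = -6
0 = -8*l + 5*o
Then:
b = -14/3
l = 5/6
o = 4/3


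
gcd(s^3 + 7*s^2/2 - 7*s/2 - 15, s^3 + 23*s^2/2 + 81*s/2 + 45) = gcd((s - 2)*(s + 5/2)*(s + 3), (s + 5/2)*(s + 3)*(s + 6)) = s^2 + 11*s/2 + 15/2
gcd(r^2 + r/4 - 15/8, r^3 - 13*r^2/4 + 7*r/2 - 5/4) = r - 5/4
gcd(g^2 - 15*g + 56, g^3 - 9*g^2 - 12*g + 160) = g - 8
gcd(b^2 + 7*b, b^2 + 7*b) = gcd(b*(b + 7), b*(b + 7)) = b^2 + 7*b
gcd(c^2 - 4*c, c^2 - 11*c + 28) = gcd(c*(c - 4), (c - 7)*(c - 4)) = c - 4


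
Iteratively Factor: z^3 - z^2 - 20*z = (z - 5)*(z^2 + 4*z) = z*(z - 5)*(z + 4)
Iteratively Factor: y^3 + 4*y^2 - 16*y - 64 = (y + 4)*(y^2 - 16) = (y + 4)^2*(y - 4)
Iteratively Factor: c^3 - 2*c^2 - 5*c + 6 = (c - 3)*(c^2 + c - 2) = (c - 3)*(c + 2)*(c - 1)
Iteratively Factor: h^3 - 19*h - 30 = (h + 2)*(h^2 - 2*h - 15) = (h + 2)*(h + 3)*(h - 5)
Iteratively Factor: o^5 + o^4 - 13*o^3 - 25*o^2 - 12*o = (o - 4)*(o^4 + 5*o^3 + 7*o^2 + 3*o) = (o - 4)*(o + 1)*(o^3 + 4*o^2 + 3*o) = (o - 4)*(o + 1)^2*(o^2 + 3*o) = o*(o - 4)*(o + 1)^2*(o + 3)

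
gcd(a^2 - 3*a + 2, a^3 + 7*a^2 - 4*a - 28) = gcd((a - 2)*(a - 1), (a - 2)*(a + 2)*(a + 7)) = a - 2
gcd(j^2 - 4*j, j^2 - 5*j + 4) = j - 4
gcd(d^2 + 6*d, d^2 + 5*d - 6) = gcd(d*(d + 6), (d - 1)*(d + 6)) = d + 6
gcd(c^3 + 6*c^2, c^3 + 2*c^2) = c^2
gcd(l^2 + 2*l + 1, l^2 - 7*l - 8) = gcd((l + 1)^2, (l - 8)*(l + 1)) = l + 1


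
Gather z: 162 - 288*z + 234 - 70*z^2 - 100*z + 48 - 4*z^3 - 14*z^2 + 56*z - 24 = -4*z^3 - 84*z^2 - 332*z + 420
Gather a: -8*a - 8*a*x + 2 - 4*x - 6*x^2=a*(-8*x - 8) - 6*x^2 - 4*x + 2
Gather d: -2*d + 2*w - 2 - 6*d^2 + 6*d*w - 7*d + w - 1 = -6*d^2 + d*(6*w - 9) + 3*w - 3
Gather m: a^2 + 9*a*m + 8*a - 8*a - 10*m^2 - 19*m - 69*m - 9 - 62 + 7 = a^2 - 10*m^2 + m*(9*a - 88) - 64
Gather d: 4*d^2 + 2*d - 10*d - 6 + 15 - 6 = 4*d^2 - 8*d + 3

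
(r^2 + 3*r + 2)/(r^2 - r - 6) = (r + 1)/(r - 3)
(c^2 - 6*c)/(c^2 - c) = (c - 6)/(c - 1)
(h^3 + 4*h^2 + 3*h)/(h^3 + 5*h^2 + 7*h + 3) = h/(h + 1)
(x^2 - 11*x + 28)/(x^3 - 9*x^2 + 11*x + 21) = (x - 4)/(x^2 - 2*x - 3)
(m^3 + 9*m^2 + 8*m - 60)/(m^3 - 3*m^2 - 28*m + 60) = (m + 6)/(m - 6)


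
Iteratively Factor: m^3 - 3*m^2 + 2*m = (m - 1)*(m^2 - 2*m) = m*(m - 1)*(m - 2)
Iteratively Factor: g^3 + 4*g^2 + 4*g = (g + 2)*(g^2 + 2*g) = g*(g + 2)*(g + 2)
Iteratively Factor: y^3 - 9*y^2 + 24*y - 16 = (y - 4)*(y^2 - 5*y + 4) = (y - 4)^2*(y - 1)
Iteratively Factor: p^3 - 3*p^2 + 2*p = (p)*(p^2 - 3*p + 2) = p*(p - 1)*(p - 2)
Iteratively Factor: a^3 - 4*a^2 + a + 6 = (a + 1)*(a^2 - 5*a + 6) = (a - 2)*(a + 1)*(a - 3)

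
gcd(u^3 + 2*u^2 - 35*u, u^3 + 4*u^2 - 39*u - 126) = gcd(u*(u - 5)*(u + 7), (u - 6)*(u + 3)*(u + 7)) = u + 7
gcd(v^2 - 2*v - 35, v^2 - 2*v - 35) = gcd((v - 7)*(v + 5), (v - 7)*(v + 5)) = v^2 - 2*v - 35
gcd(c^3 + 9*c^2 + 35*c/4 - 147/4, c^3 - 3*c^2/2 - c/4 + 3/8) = c - 3/2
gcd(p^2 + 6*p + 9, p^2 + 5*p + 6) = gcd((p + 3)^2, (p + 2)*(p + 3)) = p + 3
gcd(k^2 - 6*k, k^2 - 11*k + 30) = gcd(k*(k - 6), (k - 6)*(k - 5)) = k - 6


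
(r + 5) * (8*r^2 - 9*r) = 8*r^3 + 31*r^2 - 45*r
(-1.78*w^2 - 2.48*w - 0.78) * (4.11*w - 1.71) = -7.3158*w^3 - 7.149*w^2 + 1.035*w + 1.3338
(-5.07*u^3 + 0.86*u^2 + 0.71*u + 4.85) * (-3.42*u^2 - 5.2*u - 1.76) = 17.3394*u^5 + 23.4228*u^4 + 2.023*u^3 - 21.7926*u^2 - 26.4696*u - 8.536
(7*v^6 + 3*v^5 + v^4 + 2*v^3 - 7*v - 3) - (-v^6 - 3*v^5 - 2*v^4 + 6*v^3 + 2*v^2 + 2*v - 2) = 8*v^6 + 6*v^5 + 3*v^4 - 4*v^3 - 2*v^2 - 9*v - 1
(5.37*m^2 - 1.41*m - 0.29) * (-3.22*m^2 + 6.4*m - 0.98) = -17.2914*m^4 + 38.9082*m^3 - 13.3528*m^2 - 0.4742*m + 0.2842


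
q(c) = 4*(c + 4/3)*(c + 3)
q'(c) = 8*c + 52/3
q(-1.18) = 1.12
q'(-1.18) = 7.89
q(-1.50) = -1.00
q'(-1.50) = 5.33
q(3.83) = 141.06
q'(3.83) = 47.97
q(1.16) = 41.49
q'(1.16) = 26.61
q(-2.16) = -2.78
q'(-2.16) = 0.05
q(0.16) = 18.88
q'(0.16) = 18.61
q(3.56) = 128.40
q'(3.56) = 45.81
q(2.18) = 72.80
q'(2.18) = 34.77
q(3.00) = 104.00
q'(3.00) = 41.33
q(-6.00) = 56.00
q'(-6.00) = -30.67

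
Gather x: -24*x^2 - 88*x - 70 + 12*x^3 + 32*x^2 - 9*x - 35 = 12*x^3 + 8*x^2 - 97*x - 105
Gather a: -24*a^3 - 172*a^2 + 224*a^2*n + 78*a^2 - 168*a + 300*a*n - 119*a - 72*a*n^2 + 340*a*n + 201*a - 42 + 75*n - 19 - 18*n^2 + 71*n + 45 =-24*a^3 + a^2*(224*n - 94) + a*(-72*n^2 + 640*n - 86) - 18*n^2 + 146*n - 16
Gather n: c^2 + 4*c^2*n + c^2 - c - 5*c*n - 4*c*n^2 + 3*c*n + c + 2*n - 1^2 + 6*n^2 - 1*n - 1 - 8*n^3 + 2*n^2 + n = 2*c^2 - 8*n^3 + n^2*(8 - 4*c) + n*(4*c^2 - 2*c + 2) - 2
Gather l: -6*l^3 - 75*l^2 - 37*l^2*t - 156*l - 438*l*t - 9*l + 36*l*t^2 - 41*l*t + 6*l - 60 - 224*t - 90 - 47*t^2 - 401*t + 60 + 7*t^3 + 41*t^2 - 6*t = -6*l^3 + l^2*(-37*t - 75) + l*(36*t^2 - 479*t - 159) + 7*t^3 - 6*t^2 - 631*t - 90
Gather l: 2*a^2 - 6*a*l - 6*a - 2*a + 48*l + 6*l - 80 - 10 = 2*a^2 - 8*a + l*(54 - 6*a) - 90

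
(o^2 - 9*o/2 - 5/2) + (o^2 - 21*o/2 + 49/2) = 2*o^2 - 15*o + 22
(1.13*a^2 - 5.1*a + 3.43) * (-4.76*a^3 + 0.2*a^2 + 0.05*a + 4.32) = -5.3788*a^5 + 24.502*a^4 - 17.2903*a^3 + 5.3126*a^2 - 21.8605*a + 14.8176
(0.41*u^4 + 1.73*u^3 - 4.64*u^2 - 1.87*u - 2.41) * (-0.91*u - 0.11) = -0.3731*u^5 - 1.6194*u^4 + 4.0321*u^3 + 2.2121*u^2 + 2.3988*u + 0.2651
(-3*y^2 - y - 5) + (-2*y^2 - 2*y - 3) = -5*y^2 - 3*y - 8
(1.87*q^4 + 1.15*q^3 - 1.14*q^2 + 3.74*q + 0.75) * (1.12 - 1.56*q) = -2.9172*q^5 + 0.3004*q^4 + 3.0664*q^3 - 7.1112*q^2 + 3.0188*q + 0.84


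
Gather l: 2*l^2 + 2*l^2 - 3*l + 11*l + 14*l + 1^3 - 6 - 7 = 4*l^2 + 22*l - 12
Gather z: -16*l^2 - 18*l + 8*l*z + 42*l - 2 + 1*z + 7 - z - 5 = -16*l^2 + 8*l*z + 24*l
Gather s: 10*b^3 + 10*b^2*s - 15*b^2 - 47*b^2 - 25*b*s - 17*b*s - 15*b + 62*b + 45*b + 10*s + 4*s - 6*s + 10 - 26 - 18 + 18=10*b^3 - 62*b^2 + 92*b + s*(10*b^2 - 42*b + 8) - 16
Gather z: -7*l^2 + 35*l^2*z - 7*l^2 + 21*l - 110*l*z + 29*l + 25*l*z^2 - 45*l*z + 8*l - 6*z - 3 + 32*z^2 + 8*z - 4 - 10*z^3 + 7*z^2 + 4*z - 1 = -14*l^2 + 58*l - 10*z^3 + z^2*(25*l + 39) + z*(35*l^2 - 155*l + 6) - 8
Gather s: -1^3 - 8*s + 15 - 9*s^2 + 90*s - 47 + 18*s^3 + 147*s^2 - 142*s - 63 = 18*s^3 + 138*s^2 - 60*s - 96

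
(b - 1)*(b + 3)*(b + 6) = b^3 + 8*b^2 + 9*b - 18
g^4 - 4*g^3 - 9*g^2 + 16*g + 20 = (g - 5)*(g - 2)*(g + 1)*(g + 2)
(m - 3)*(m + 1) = m^2 - 2*m - 3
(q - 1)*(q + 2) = q^2 + q - 2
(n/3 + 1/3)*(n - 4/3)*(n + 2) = n^3/3 + 5*n^2/9 - 2*n/3 - 8/9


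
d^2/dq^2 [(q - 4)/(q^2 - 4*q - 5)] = 2*((8 - 3*q)*(-q^2 + 4*q + 5) - 4*(q - 4)*(q - 2)^2)/(-q^2 + 4*q + 5)^3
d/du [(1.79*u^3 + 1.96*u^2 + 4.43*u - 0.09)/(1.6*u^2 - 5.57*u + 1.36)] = (2.864*u^4 - 19.9406*u^3 - 10.702*u^2 + 5.6192*u + 5.5235)/(2.56*u^4 - 17.824*u^3 + 35.3769*u^2 - 15.1504*u + 1.8496)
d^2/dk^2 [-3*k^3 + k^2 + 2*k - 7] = 2 - 18*k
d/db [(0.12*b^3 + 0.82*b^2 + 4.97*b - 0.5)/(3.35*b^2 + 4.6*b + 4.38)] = (0.402*b^4 + 1.104*b^3 - 11.3007*b^2 + 10.5332*b + 24.0686)/(11.2225*b^4 + 30.82*b^3 + 50.506*b^2 + 40.296*b + 19.1844)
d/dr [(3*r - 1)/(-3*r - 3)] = -4/(3*(r + 1)^2)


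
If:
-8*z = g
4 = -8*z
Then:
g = 4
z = -1/2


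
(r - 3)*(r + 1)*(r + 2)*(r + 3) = r^4 + 3*r^3 - 7*r^2 - 27*r - 18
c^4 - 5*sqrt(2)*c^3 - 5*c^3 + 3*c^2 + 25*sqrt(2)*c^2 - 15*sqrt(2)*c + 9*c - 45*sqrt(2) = (c - 3)^2*(c + 1)*(c - 5*sqrt(2))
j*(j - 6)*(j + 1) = j^3 - 5*j^2 - 6*j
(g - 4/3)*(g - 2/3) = g^2 - 2*g + 8/9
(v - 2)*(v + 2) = v^2 - 4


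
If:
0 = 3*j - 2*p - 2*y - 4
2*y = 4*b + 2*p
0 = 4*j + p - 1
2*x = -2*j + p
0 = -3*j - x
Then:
No Solution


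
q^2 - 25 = (q - 5)*(q + 5)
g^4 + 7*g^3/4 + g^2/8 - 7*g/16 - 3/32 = (g - 1/2)*(g + 1/4)*(g + 1/2)*(g + 3/2)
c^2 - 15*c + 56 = (c - 8)*(c - 7)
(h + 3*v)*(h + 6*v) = h^2 + 9*h*v + 18*v^2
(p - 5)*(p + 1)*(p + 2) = p^3 - 2*p^2 - 13*p - 10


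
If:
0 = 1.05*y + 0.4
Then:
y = -0.38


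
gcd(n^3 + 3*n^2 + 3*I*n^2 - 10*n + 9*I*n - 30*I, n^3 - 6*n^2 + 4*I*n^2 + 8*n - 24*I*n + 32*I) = n - 2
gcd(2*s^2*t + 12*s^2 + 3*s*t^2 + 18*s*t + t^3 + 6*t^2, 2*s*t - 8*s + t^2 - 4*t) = 2*s + t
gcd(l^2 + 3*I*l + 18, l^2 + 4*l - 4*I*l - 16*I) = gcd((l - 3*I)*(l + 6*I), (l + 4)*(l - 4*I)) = 1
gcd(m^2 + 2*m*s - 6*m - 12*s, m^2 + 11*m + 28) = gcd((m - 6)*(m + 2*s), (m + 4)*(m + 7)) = 1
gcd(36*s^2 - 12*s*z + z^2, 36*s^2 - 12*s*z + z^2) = 36*s^2 - 12*s*z + z^2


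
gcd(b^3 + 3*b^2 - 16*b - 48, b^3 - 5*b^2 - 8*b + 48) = b^2 - b - 12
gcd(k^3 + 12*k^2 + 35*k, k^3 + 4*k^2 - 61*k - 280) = k^2 + 12*k + 35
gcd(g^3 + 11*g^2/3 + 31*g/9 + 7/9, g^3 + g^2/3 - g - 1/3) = g^2 + 4*g/3 + 1/3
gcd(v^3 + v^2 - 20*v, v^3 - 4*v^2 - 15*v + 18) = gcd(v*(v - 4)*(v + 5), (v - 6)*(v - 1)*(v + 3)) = 1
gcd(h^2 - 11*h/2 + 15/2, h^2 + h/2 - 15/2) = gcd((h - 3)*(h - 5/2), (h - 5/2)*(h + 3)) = h - 5/2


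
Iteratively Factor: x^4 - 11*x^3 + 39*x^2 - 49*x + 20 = (x - 1)*(x^3 - 10*x^2 + 29*x - 20) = (x - 5)*(x - 1)*(x^2 - 5*x + 4) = (x - 5)*(x - 1)^2*(x - 4)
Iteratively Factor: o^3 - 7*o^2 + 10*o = (o - 5)*(o^2 - 2*o) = o*(o - 5)*(o - 2)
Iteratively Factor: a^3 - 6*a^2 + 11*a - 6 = (a - 2)*(a^2 - 4*a + 3) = (a - 3)*(a - 2)*(a - 1)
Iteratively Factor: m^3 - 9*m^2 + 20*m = (m)*(m^2 - 9*m + 20) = m*(m - 4)*(m - 5)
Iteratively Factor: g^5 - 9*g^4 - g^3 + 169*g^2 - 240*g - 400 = (g - 4)*(g^4 - 5*g^3 - 21*g^2 + 85*g + 100) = (g - 4)*(g + 4)*(g^3 - 9*g^2 + 15*g + 25) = (g - 5)*(g - 4)*(g + 4)*(g^2 - 4*g - 5) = (g - 5)*(g - 4)*(g + 1)*(g + 4)*(g - 5)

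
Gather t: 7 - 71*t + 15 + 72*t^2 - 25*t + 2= 72*t^2 - 96*t + 24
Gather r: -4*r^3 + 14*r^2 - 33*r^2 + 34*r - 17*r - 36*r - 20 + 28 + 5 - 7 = -4*r^3 - 19*r^2 - 19*r + 6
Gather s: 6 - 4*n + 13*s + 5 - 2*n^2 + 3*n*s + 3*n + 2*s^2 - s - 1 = -2*n^2 - n + 2*s^2 + s*(3*n + 12) + 10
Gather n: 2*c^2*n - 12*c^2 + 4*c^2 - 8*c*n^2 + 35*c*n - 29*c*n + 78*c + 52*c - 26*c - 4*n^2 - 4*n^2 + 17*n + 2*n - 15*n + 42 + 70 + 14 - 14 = -8*c^2 + 104*c + n^2*(-8*c - 8) + n*(2*c^2 + 6*c + 4) + 112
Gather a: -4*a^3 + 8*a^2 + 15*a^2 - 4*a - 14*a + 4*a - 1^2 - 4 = -4*a^3 + 23*a^2 - 14*a - 5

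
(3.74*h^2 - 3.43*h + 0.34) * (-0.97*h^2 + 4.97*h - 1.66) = -3.6278*h^4 + 21.9149*h^3 - 23.5853*h^2 + 7.3836*h - 0.5644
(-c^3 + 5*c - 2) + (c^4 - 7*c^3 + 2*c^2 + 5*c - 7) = c^4 - 8*c^3 + 2*c^2 + 10*c - 9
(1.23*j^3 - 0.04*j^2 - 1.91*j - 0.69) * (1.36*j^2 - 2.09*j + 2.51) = 1.6728*j^5 - 2.6251*j^4 + 0.5733*j^3 + 2.9531*j^2 - 3.352*j - 1.7319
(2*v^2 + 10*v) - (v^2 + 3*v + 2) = v^2 + 7*v - 2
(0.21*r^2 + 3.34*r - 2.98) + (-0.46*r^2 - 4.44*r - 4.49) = -0.25*r^2 - 1.1*r - 7.47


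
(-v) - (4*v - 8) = 8 - 5*v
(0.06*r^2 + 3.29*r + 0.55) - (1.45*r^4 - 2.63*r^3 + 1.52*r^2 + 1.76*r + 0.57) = -1.45*r^4 + 2.63*r^3 - 1.46*r^2 + 1.53*r - 0.0199999999999999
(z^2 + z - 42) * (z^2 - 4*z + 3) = z^4 - 3*z^3 - 43*z^2 + 171*z - 126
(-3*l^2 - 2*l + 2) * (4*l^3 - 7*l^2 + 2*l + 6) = -12*l^5 + 13*l^4 + 16*l^3 - 36*l^2 - 8*l + 12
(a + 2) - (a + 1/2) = 3/2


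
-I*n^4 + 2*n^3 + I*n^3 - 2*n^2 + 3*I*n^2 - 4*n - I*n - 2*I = (n - 2)*(n + I)^2*(-I*n - I)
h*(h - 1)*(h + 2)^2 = h^4 + 3*h^3 - 4*h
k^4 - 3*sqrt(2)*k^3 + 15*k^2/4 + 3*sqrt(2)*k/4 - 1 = (k - 1/2)*(k + 1/2)*(k - 2*sqrt(2))*(k - sqrt(2))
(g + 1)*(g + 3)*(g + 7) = g^3 + 11*g^2 + 31*g + 21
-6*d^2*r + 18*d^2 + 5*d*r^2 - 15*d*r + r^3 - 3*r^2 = (-d + r)*(6*d + r)*(r - 3)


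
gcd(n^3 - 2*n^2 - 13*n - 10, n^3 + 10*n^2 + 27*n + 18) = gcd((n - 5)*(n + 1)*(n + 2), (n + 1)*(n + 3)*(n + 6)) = n + 1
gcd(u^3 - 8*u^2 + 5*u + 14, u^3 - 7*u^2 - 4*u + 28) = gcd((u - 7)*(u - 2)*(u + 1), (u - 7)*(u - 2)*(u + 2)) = u^2 - 9*u + 14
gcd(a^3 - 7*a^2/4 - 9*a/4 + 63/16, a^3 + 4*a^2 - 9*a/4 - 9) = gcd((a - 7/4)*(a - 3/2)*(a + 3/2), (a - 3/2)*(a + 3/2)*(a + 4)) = a^2 - 9/4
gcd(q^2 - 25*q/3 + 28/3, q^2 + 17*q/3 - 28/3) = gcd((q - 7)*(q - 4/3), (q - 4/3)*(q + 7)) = q - 4/3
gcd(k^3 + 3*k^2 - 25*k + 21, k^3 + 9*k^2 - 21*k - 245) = k + 7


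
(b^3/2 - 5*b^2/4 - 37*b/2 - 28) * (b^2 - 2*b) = b^5/2 - 9*b^4/4 - 16*b^3 + 9*b^2 + 56*b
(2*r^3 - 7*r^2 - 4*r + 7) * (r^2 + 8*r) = 2*r^5 + 9*r^4 - 60*r^3 - 25*r^2 + 56*r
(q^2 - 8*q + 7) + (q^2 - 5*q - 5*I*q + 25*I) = 2*q^2 - 13*q - 5*I*q + 7 + 25*I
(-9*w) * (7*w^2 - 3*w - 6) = -63*w^3 + 27*w^2 + 54*w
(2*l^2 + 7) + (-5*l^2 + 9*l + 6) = -3*l^2 + 9*l + 13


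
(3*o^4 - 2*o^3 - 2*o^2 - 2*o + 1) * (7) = 21*o^4 - 14*o^3 - 14*o^2 - 14*o + 7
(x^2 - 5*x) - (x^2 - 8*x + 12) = 3*x - 12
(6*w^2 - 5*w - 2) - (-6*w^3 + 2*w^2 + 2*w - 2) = 6*w^3 + 4*w^2 - 7*w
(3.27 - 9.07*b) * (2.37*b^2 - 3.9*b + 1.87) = -21.4959*b^3 + 43.1229*b^2 - 29.7139*b + 6.1149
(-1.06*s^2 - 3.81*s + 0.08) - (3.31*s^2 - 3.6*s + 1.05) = -4.37*s^2 - 0.21*s - 0.97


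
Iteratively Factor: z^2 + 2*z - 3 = (z - 1)*(z + 3)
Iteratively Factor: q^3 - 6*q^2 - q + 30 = (q - 5)*(q^2 - q - 6) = (q - 5)*(q - 3)*(q + 2)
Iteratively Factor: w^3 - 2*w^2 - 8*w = (w - 4)*(w^2 + 2*w) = w*(w - 4)*(w + 2)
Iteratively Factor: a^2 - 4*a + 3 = (a - 3)*(a - 1)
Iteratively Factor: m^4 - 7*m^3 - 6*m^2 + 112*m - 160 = (m + 4)*(m^3 - 11*m^2 + 38*m - 40) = (m - 2)*(m + 4)*(m^2 - 9*m + 20) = (m - 5)*(m - 2)*(m + 4)*(m - 4)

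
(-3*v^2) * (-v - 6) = 3*v^3 + 18*v^2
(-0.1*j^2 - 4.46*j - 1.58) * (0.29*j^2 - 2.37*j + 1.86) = -0.029*j^4 - 1.0564*j^3 + 9.926*j^2 - 4.551*j - 2.9388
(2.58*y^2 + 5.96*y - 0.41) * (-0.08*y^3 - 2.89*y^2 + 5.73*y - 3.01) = -0.2064*y^5 - 7.933*y^4 - 2.4082*y^3 + 27.5699*y^2 - 20.2889*y + 1.2341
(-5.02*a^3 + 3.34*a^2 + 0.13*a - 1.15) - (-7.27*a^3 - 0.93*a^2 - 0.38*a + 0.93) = 2.25*a^3 + 4.27*a^2 + 0.51*a - 2.08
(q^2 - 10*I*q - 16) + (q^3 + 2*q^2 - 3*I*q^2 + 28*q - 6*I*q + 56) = q^3 + 3*q^2 - 3*I*q^2 + 28*q - 16*I*q + 40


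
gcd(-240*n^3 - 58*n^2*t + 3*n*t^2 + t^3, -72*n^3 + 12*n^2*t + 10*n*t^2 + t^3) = 6*n + t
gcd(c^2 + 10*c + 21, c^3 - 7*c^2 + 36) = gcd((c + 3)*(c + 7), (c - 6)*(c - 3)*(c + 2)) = 1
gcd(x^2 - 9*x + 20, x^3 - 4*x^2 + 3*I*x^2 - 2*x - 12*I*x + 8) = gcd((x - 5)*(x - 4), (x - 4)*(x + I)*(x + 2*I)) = x - 4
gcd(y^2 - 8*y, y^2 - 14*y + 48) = y - 8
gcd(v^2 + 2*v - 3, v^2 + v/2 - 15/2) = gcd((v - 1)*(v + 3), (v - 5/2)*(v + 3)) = v + 3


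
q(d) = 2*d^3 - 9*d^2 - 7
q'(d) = 6*d^2 - 18*d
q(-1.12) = -21.10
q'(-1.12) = 27.69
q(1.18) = -16.25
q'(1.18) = -12.89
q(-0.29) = -7.81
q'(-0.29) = 5.72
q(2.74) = -33.43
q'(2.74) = -4.27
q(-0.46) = -9.10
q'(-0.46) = 9.55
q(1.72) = -23.45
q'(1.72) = -13.21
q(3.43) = -32.18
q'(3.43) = 8.85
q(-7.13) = -1189.47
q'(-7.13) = 433.36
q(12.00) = 2153.00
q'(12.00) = 648.00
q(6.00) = 101.00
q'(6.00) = 108.00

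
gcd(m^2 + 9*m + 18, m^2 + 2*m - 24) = m + 6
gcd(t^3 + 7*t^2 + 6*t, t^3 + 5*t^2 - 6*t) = t^2 + 6*t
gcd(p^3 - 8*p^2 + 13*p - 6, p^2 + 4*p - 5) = p - 1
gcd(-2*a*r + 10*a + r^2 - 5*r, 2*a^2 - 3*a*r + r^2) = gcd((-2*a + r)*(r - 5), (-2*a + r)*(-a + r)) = -2*a + r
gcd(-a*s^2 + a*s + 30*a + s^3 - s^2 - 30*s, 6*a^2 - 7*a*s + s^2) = -a + s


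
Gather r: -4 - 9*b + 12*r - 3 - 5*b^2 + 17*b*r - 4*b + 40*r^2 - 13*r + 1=-5*b^2 - 13*b + 40*r^2 + r*(17*b - 1) - 6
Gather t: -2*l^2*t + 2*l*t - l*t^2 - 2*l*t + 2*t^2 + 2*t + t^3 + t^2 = t^3 + t^2*(3 - l) + t*(2 - 2*l^2)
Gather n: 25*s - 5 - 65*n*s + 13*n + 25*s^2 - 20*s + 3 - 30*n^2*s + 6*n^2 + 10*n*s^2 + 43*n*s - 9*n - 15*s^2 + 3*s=n^2*(6 - 30*s) + n*(10*s^2 - 22*s + 4) + 10*s^2 + 8*s - 2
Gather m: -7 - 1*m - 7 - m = -2*m - 14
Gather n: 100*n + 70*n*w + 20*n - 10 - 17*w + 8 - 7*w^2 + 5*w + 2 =n*(70*w + 120) - 7*w^2 - 12*w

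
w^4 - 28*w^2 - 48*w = w*(w - 6)*(w + 2)*(w + 4)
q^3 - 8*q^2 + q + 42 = (q - 7)*(q - 3)*(q + 2)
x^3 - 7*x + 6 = (x - 2)*(x - 1)*(x + 3)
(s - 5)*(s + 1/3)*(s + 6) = s^3 + 4*s^2/3 - 89*s/3 - 10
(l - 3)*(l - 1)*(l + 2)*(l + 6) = l^4 + 4*l^3 - 17*l^2 - 24*l + 36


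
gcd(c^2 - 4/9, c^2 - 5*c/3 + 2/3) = c - 2/3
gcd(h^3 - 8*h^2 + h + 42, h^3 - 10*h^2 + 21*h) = h^2 - 10*h + 21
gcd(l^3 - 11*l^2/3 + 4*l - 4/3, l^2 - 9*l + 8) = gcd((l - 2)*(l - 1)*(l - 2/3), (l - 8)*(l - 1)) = l - 1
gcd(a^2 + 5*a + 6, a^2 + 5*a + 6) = a^2 + 5*a + 6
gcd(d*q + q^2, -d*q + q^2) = q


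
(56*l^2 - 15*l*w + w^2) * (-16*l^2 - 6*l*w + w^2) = -896*l^4 - 96*l^3*w + 130*l^2*w^2 - 21*l*w^3 + w^4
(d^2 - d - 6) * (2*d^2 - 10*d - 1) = 2*d^4 - 12*d^3 - 3*d^2 + 61*d + 6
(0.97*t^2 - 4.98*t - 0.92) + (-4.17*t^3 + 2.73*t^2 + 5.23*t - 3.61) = -4.17*t^3 + 3.7*t^2 + 0.25*t - 4.53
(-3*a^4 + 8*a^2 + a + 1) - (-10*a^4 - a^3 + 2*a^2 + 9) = 7*a^4 + a^3 + 6*a^2 + a - 8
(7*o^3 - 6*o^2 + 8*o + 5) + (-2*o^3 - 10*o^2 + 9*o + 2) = 5*o^3 - 16*o^2 + 17*o + 7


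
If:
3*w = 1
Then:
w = 1/3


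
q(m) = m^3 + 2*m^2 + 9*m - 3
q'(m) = 3*m^2 + 4*m + 9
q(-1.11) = -11.89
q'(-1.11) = 8.26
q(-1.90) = -19.74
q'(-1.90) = 12.23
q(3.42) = 91.17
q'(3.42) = 57.77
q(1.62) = 21.08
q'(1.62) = 23.35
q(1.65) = 21.79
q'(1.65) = 23.77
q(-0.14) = -4.22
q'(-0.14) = 8.50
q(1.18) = 12.05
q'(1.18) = 17.90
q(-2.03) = -21.39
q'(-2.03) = 13.24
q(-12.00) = -1551.00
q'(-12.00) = 393.00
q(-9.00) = -651.00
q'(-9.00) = 216.00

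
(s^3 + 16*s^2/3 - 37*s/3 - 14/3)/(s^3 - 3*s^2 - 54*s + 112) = (s + 1/3)/(s - 8)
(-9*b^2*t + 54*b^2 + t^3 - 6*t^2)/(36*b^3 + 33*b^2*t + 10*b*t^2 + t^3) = (-3*b*t + 18*b + t^2 - 6*t)/(12*b^2 + 7*b*t + t^2)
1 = 1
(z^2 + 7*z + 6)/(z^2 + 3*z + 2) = (z + 6)/(z + 2)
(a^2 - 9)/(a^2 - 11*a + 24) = (a + 3)/(a - 8)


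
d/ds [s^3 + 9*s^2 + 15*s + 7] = 3*s^2 + 18*s + 15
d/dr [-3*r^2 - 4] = -6*r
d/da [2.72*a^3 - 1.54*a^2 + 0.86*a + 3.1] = 8.16*a^2 - 3.08*a + 0.86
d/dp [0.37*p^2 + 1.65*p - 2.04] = 0.74*p + 1.65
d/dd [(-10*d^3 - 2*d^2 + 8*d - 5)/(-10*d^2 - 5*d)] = (20*d^4 + 20*d^3 + 18*d^2 - 20*d - 5)/(5*d^2*(4*d^2 + 4*d + 1))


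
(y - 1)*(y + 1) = y^2 - 1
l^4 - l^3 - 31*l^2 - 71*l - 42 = (l - 7)*(l + 1)*(l + 2)*(l + 3)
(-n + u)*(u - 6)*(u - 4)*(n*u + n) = -n^2*u^3 + 9*n^2*u^2 - 14*n^2*u - 24*n^2 + n*u^4 - 9*n*u^3 + 14*n*u^2 + 24*n*u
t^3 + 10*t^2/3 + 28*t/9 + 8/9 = (t + 2/3)^2*(t + 2)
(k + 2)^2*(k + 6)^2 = k^4 + 16*k^3 + 88*k^2 + 192*k + 144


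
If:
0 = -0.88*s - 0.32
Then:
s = -0.36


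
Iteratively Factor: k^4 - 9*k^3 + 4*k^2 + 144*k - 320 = (k - 5)*(k^3 - 4*k^2 - 16*k + 64) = (k - 5)*(k + 4)*(k^2 - 8*k + 16) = (k - 5)*(k - 4)*(k + 4)*(k - 4)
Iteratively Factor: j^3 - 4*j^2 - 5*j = (j + 1)*(j^2 - 5*j) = j*(j + 1)*(j - 5)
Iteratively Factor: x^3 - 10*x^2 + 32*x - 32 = (x - 2)*(x^2 - 8*x + 16) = (x - 4)*(x - 2)*(x - 4)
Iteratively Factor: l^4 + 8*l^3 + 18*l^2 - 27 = (l + 3)*(l^3 + 5*l^2 + 3*l - 9) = (l + 3)^2*(l^2 + 2*l - 3) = (l + 3)^3*(l - 1)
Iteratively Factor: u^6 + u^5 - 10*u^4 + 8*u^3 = (u)*(u^5 + u^4 - 10*u^3 + 8*u^2) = u*(u - 2)*(u^4 + 3*u^3 - 4*u^2) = u*(u - 2)*(u + 4)*(u^3 - u^2) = u*(u - 2)*(u - 1)*(u + 4)*(u^2) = u^2*(u - 2)*(u - 1)*(u + 4)*(u)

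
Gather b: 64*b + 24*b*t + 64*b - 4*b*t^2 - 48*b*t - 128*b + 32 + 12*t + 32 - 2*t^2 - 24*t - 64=b*(-4*t^2 - 24*t) - 2*t^2 - 12*t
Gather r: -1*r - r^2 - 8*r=-r^2 - 9*r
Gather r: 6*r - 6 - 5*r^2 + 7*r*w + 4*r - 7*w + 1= -5*r^2 + r*(7*w + 10) - 7*w - 5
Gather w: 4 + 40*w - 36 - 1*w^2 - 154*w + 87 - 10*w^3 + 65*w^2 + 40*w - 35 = -10*w^3 + 64*w^2 - 74*w + 20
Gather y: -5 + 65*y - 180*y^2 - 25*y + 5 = -180*y^2 + 40*y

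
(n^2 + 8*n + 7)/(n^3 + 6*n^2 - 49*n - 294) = (n + 1)/(n^2 - n - 42)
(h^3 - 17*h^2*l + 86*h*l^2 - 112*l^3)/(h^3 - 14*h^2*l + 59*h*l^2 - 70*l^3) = (h - 8*l)/(h - 5*l)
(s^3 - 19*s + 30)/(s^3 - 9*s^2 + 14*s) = (s^2 + 2*s - 15)/(s*(s - 7))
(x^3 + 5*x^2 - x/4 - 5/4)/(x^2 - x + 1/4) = (2*x^2 + 11*x + 5)/(2*x - 1)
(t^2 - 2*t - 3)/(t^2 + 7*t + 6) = (t - 3)/(t + 6)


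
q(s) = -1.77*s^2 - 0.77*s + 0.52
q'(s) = -3.54*s - 0.77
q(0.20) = 0.30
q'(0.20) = -1.48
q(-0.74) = 0.12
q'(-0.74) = 1.85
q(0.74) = -1.02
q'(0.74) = -3.39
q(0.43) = -0.14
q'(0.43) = -2.29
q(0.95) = -1.81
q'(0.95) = -4.13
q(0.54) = -0.41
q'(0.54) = -2.68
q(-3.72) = -21.11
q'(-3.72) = 12.40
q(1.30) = -3.47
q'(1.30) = -5.37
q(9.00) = -149.78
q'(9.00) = -32.63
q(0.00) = 0.52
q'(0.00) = -0.77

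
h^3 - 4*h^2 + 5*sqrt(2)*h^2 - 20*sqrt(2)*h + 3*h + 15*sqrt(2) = (h - 3)*(h - 1)*(h + 5*sqrt(2))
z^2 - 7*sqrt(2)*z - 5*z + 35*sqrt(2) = (z - 5)*(z - 7*sqrt(2))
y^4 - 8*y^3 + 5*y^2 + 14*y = y*(y - 7)*(y - 2)*(y + 1)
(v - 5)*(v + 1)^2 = v^3 - 3*v^2 - 9*v - 5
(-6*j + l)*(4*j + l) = -24*j^2 - 2*j*l + l^2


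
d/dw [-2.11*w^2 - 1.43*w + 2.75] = -4.22*w - 1.43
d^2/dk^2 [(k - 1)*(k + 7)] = 2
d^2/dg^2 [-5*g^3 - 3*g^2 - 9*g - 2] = -30*g - 6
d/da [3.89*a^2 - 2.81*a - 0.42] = 7.78*a - 2.81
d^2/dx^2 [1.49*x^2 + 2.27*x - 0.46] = 2.98000000000000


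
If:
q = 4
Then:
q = 4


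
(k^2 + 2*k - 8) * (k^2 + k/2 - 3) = k^4 + 5*k^3/2 - 10*k^2 - 10*k + 24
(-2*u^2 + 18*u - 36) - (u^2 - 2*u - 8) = -3*u^2 + 20*u - 28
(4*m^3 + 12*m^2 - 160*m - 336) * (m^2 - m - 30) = 4*m^5 + 8*m^4 - 292*m^3 - 536*m^2 + 5136*m + 10080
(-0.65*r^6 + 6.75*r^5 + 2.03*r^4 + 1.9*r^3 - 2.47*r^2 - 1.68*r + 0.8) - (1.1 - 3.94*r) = -0.65*r^6 + 6.75*r^5 + 2.03*r^4 + 1.9*r^3 - 2.47*r^2 + 2.26*r - 0.3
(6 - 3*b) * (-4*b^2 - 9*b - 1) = 12*b^3 + 3*b^2 - 51*b - 6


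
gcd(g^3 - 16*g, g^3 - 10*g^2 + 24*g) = g^2 - 4*g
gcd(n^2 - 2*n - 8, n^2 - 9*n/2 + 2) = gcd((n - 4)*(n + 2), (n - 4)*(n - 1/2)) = n - 4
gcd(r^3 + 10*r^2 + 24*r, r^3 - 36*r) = r^2 + 6*r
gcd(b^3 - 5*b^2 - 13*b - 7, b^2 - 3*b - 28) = b - 7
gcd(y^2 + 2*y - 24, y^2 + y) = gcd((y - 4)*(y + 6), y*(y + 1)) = 1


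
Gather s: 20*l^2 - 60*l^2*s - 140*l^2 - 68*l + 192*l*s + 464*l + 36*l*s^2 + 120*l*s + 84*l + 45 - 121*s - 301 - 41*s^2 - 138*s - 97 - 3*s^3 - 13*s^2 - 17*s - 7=-120*l^2 + 480*l - 3*s^3 + s^2*(36*l - 54) + s*(-60*l^2 + 312*l - 276) - 360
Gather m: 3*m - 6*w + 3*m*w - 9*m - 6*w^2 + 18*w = m*(3*w - 6) - 6*w^2 + 12*w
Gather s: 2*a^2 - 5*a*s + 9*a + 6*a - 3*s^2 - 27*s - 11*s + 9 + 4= 2*a^2 + 15*a - 3*s^2 + s*(-5*a - 38) + 13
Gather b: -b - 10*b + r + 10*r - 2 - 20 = -11*b + 11*r - 22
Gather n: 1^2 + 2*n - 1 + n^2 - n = n^2 + n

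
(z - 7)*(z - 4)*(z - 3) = z^3 - 14*z^2 + 61*z - 84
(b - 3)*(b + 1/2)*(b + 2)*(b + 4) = b^4 + 7*b^3/2 - 17*b^2/2 - 29*b - 12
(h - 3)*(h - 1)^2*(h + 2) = h^4 - 3*h^3 - 3*h^2 + 11*h - 6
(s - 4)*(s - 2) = s^2 - 6*s + 8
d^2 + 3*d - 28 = (d - 4)*(d + 7)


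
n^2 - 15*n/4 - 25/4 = (n - 5)*(n + 5/4)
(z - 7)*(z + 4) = z^2 - 3*z - 28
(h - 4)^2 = h^2 - 8*h + 16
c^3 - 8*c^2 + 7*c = c*(c - 7)*(c - 1)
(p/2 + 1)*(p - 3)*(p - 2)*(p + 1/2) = p^4/2 - 5*p^3/4 - 11*p^2/4 + 5*p + 3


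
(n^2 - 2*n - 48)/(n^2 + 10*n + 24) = (n - 8)/(n + 4)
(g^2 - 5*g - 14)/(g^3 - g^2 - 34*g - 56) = 1/(g + 4)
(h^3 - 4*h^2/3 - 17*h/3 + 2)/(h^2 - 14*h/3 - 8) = (-3*h^3 + 4*h^2 + 17*h - 6)/(-3*h^2 + 14*h + 24)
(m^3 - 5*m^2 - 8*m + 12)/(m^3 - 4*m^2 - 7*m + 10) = (m - 6)/(m - 5)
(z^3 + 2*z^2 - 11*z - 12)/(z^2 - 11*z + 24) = (z^2 + 5*z + 4)/(z - 8)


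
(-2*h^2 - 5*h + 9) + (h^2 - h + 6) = -h^2 - 6*h + 15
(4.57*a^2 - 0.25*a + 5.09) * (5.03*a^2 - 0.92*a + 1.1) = 22.9871*a^4 - 5.4619*a^3 + 30.8597*a^2 - 4.9578*a + 5.599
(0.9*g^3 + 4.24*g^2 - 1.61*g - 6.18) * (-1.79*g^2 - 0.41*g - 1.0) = -1.611*g^5 - 7.9586*g^4 + 0.2435*g^3 + 7.4823*g^2 + 4.1438*g + 6.18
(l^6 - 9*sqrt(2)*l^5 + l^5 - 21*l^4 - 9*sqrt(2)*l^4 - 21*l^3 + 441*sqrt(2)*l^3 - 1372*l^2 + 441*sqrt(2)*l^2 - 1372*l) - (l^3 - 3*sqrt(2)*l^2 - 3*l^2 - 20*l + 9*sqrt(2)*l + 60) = l^6 - 9*sqrt(2)*l^5 + l^5 - 21*l^4 - 9*sqrt(2)*l^4 - 22*l^3 + 441*sqrt(2)*l^3 - 1369*l^2 + 444*sqrt(2)*l^2 - 1352*l - 9*sqrt(2)*l - 60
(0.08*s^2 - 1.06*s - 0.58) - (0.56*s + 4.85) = 0.08*s^2 - 1.62*s - 5.43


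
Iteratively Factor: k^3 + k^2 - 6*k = (k)*(k^2 + k - 6) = k*(k - 2)*(k + 3)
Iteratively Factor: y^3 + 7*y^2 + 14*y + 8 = (y + 1)*(y^2 + 6*y + 8) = (y + 1)*(y + 2)*(y + 4)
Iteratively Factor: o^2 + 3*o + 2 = (o + 2)*(o + 1)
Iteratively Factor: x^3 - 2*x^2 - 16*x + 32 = (x - 2)*(x^2 - 16) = (x - 2)*(x + 4)*(x - 4)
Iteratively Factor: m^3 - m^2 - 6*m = (m - 3)*(m^2 + 2*m) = m*(m - 3)*(m + 2)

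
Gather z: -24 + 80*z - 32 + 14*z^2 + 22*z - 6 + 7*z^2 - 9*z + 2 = 21*z^2 + 93*z - 60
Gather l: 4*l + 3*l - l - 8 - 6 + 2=6*l - 12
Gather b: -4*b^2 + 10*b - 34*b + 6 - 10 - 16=-4*b^2 - 24*b - 20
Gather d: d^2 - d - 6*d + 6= d^2 - 7*d + 6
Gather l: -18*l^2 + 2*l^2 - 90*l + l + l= -16*l^2 - 88*l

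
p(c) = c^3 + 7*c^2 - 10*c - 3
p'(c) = 3*c^2 + 14*c - 10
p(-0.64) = 6.01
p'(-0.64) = -17.73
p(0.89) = -5.65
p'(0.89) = 4.84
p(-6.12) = 91.16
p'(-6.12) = 16.68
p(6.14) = 430.97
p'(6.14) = 189.06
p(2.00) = 13.00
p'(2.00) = 30.00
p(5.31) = 290.99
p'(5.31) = 148.93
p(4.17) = 149.53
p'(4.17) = 100.55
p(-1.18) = 16.90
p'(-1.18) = -22.34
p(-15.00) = -1653.00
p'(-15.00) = 455.00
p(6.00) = 405.00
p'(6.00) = 182.00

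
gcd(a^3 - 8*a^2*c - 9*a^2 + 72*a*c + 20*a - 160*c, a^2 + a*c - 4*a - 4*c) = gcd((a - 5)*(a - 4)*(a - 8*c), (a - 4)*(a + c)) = a - 4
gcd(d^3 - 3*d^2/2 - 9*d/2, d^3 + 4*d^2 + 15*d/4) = d^2 + 3*d/2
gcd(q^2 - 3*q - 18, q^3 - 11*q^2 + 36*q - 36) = q - 6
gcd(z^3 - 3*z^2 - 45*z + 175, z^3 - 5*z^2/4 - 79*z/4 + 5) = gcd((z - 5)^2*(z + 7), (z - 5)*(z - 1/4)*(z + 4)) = z - 5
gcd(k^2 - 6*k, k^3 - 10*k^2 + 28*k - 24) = k - 6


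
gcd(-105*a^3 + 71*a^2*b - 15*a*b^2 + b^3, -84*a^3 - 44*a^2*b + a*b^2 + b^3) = 7*a - b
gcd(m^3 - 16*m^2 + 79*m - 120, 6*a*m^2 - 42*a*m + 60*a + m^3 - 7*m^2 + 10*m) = m - 5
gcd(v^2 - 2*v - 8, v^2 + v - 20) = v - 4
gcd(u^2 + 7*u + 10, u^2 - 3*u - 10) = u + 2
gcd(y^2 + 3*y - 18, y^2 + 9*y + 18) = y + 6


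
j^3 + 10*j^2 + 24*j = j*(j + 4)*(j + 6)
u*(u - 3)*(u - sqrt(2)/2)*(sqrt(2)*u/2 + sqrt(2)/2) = sqrt(2)*u^4/2 - sqrt(2)*u^3 - u^3/2 - 3*sqrt(2)*u^2/2 + u^2 + 3*u/2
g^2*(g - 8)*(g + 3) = g^4 - 5*g^3 - 24*g^2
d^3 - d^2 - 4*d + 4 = (d - 2)*(d - 1)*(d + 2)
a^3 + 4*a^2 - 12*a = a*(a - 2)*(a + 6)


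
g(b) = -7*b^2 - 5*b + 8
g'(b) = -14*b - 5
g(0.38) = 5.09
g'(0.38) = -10.32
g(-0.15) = 8.59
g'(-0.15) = -2.90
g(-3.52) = -61.13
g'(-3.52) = 44.28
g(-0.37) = 8.89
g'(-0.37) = 0.18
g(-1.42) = 0.99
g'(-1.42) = 14.88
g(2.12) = -34.06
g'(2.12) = -34.68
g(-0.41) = 8.87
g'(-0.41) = 0.74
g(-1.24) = 3.44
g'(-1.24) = 12.36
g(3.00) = -70.00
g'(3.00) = -47.00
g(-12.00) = -940.00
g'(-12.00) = 163.00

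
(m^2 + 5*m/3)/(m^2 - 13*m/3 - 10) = m/(m - 6)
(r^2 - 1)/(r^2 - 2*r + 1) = (r + 1)/(r - 1)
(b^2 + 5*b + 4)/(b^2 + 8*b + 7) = (b + 4)/(b + 7)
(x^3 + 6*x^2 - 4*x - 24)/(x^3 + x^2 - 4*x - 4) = (x + 6)/(x + 1)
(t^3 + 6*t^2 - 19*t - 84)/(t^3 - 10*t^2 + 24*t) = (t^2 + 10*t + 21)/(t*(t - 6))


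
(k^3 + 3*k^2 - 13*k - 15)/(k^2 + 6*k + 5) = k - 3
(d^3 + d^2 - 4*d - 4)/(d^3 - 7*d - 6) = (d - 2)/(d - 3)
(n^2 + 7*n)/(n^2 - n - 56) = n/(n - 8)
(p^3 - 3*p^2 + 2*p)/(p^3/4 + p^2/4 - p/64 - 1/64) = 64*p*(p^2 - 3*p + 2)/(16*p^3 + 16*p^2 - p - 1)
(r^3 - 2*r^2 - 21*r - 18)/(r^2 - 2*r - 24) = (r^2 + 4*r + 3)/(r + 4)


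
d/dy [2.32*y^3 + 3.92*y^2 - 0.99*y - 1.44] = 6.96*y^2 + 7.84*y - 0.99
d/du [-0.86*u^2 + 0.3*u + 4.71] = 0.3 - 1.72*u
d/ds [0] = 0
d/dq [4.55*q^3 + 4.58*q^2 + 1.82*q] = 13.65*q^2 + 9.16*q + 1.82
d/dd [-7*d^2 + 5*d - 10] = 5 - 14*d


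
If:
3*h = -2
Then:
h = -2/3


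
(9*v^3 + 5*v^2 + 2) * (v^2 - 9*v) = 9*v^5 - 76*v^4 - 45*v^3 + 2*v^2 - 18*v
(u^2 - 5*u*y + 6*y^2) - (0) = u^2 - 5*u*y + 6*y^2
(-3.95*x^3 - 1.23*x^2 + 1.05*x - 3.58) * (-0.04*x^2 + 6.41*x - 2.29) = 0.158*x^5 - 25.2703*x^4 + 1.1192*x^3 + 9.6904*x^2 - 25.3523*x + 8.1982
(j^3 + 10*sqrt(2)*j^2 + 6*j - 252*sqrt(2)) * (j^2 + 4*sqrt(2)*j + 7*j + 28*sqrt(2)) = j^5 + 7*j^4 + 14*sqrt(2)*j^4 + 86*j^3 + 98*sqrt(2)*j^3 - 228*sqrt(2)*j^2 + 602*j^2 - 1596*sqrt(2)*j - 2016*j - 14112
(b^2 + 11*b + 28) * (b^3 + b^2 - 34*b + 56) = b^5 + 12*b^4 + 5*b^3 - 290*b^2 - 336*b + 1568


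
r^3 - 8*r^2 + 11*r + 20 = (r - 5)*(r - 4)*(r + 1)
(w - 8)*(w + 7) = w^2 - w - 56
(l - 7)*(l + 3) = l^2 - 4*l - 21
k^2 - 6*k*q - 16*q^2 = (k - 8*q)*(k + 2*q)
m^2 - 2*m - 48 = (m - 8)*(m + 6)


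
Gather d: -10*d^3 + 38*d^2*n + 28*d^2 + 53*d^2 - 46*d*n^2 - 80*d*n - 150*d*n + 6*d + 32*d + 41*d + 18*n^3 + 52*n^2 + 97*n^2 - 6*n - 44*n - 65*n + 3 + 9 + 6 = -10*d^3 + d^2*(38*n + 81) + d*(-46*n^2 - 230*n + 79) + 18*n^3 + 149*n^2 - 115*n + 18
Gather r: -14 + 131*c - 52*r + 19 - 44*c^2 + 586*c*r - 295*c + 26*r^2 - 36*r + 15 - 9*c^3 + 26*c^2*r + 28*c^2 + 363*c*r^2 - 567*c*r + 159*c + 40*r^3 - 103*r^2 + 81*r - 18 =-9*c^3 - 16*c^2 - 5*c + 40*r^3 + r^2*(363*c - 77) + r*(26*c^2 + 19*c - 7) + 2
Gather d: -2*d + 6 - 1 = 5 - 2*d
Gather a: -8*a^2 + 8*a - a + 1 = -8*a^2 + 7*a + 1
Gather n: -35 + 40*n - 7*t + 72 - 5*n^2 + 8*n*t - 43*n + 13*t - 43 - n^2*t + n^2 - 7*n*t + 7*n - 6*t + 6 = n^2*(-t - 4) + n*(t + 4)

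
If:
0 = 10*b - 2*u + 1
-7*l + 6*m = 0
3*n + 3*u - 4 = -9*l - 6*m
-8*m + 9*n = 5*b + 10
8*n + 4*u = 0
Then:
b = -679/1110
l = 145/296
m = 1015/1776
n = 142/111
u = -284/111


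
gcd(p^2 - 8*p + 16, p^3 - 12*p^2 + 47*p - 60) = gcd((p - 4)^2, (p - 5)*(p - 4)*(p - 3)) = p - 4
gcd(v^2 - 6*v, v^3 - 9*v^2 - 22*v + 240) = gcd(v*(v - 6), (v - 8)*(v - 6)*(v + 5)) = v - 6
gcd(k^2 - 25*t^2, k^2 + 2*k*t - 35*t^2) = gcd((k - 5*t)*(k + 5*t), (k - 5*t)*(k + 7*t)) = -k + 5*t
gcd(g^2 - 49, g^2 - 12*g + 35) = g - 7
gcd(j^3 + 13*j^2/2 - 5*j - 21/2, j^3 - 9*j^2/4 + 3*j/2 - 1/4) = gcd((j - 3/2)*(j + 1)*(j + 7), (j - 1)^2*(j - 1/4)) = 1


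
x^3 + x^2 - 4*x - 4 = (x - 2)*(x + 1)*(x + 2)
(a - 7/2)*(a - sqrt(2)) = a^2 - 7*a/2 - sqrt(2)*a + 7*sqrt(2)/2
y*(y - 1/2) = y^2 - y/2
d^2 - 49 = (d - 7)*(d + 7)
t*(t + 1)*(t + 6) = t^3 + 7*t^2 + 6*t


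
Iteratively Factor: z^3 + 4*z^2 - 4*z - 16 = (z - 2)*(z^2 + 6*z + 8) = (z - 2)*(z + 4)*(z + 2)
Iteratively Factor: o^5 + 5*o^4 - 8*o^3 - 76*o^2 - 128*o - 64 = (o + 2)*(o^4 + 3*o^3 - 14*o^2 - 48*o - 32) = (o - 4)*(o + 2)*(o^3 + 7*o^2 + 14*o + 8) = (o - 4)*(o + 2)*(o + 4)*(o^2 + 3*o + 2) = (o - 4)*(o + 1)*(o + 2)*(o + 4)*(o + 2)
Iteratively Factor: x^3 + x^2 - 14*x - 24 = (x - 4)*(x^2 + 5*x + 6) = (x - 4)*(x + 3)*(x + 2)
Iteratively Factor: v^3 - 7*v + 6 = (v + 3)*(v^2 - 3*v + 2) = (v - 1)*(v + 3)*(v - 2)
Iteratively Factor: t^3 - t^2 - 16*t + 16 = (t + 4)*(t^2 - 5*t + 4) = (t - 1)*(t + 4)*(t - 4)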